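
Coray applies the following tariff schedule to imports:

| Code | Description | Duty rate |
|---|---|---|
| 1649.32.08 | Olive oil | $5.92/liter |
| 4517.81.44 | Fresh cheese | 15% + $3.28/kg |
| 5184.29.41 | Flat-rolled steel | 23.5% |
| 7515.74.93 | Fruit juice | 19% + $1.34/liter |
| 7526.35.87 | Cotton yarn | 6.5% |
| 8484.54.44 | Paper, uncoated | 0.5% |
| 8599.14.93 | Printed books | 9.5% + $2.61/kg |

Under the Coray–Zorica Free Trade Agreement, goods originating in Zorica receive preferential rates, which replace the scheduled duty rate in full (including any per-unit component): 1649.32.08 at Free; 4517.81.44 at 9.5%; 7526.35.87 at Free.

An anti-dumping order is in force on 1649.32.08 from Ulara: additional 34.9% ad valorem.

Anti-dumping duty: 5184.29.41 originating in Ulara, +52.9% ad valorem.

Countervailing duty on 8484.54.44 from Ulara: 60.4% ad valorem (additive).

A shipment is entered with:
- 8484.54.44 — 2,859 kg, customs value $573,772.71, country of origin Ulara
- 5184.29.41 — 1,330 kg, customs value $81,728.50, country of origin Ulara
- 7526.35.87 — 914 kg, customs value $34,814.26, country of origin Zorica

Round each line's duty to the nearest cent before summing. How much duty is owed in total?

Line 1 (8484.54.44, Ulara, 2,859 kg, $573,772.71):
Base rate for 8484.54.44 is 0.5%.
Additional duty on 8484.54.44 from Ulara: +60.4%. Applied ad valorem rate: 0.5% + 60.4% = 60.9%.
Duty = $573,772.71 × 60.9% = $349,427.58.
Line 2 (5184.29.41, Ulara, 1,330 kg, $81,728.50):
Base rate for 5184.29.41 is 23.5%.
Additional duty on 5184.29.41 from Ulara: +52.9%. Applied ad valorem rate: 23.5% + 52.9% = 76.4%.
Duty = $81,728.50 × 76.4% = $62,440.57.
Line 3 (7526.35.87, Zorica, 914 kg, $34,814.26):
Base rate for 7526.35.87 is 6.5%.
Origin Zorica qualifies under the Coray–Zorica agreement and 7526.35.87 is covered: preferential rate Free applies instead.
Duty = $34,814.26 × 0% = $0.00.
Total = $349,427.58 + $62,440.57 + $0.00 = $411,868.15.

$411,868.15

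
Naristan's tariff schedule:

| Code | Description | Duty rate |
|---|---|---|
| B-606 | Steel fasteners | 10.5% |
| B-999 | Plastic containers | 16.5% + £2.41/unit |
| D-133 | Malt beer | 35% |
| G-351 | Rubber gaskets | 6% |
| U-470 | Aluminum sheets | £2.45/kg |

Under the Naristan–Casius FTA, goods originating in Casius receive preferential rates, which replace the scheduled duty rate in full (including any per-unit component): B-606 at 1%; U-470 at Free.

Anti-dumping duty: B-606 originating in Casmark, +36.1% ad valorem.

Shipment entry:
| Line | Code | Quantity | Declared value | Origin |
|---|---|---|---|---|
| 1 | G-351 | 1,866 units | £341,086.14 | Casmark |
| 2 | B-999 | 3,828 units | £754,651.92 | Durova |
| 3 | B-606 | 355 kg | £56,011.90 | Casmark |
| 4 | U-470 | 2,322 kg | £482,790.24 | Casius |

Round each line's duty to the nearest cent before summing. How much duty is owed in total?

Line 1 (G-351, Casmark, 1,866 units, £341,086.14):
Base rate for G-351 is 6%.
Duty = £341,086.14 × 6% = £20,465.17.
Line 2 (B-999, Durova, 3,828 units, £754,651.92):
Base rate for B-999 is 16.5% + £2.41/unit.
Duty = £754,651.92 × 16.5% + 3,828 × £2.41 = £133,743.05.
Line 3 (B-606, Casmark, 355 kg, £56,011.90):
Base rate for B-606 is 10.5%.
B-606 has an FTA preferential rate, but origin Casmark is not Casius; base rate stands.
Additional duty on B-606 from Casmark: +36.1%. Applied ad valorem rate: 10.5% + 36.1% = 46.6%.
Duty = £56,011.90 × 46.6% = £26,101.55.
Line 4 (U-470, Casius, 2,322 kg, £482,790.24):
Base rate for U-470 is £2.45/kg.
Origin Casius qualifies under the Naristan–Casius agreement and U-470 is covered: preferential rate Free applies instead.
Duty = £482,790.24 × 0% = £0.00.
Total = £20,465.17 + £133,743.05 + £26,101.55 + £0.00 = £180,309.77.

£180,309.77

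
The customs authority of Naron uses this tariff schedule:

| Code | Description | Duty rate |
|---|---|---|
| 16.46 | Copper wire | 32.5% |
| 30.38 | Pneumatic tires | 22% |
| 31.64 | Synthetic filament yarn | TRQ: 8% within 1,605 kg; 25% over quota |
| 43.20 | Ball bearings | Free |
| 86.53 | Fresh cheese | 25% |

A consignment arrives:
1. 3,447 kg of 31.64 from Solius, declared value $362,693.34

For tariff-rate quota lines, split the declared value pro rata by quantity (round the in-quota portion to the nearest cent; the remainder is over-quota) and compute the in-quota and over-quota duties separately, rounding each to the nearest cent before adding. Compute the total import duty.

Line 1 (31.64, Solius, 3,447 kg, $362,693.34):
Code 31.64 is under a tariff-rate quota (threshold 1,605 kg). In-quota: 1,605 kg at 8%; over-quota: 1,842 kg at 25%.
Pro-rata value split: in-quota = $362,693.34 × 1,605/3,447 = $168,878.10; over-quota = $362,693.34 − $168,878.10 = $193,815.24.
In-quota duty = $168,878.10 × 8% = $13,510.25. Over-quota duty = $193,815.24 × 25% = $48,453.81.
Line duty = $13,510.25 + $48,453.81 = $61,964.06.

$61,964.06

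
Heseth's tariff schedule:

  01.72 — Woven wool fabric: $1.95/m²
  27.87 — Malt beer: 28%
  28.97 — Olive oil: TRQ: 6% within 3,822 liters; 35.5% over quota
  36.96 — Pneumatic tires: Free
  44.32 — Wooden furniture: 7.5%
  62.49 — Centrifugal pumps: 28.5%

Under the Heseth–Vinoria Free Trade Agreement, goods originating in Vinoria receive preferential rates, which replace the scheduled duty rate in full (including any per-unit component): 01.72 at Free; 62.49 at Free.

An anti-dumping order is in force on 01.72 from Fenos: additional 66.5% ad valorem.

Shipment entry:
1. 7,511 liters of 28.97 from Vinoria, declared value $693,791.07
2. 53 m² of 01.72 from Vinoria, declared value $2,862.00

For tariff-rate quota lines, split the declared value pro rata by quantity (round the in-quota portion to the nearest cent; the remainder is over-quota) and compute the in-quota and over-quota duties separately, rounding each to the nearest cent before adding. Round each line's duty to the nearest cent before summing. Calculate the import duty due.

$142,149.58

Line 1 (28.97, Vinoria, 7,511 liters, $693,791.07):
Code 28.97 is under a tariff-rate quota (threshold 3,822 liters). In-quota: 3,822 liters at 6%; over-quota: 3,689 liters at 35.5%.
Pro-rata value split: in-quota = $693,791.07 × 3,822/7,511 = $353,038.14; over-quota = $693,791.07 − $353,038.14 = $340,752.93.
In-quota duty = $353,038.14 × 6% = $21,182.29. Over-quota duty = $340,752.93 × 35.5% = $120,967.29.
Line duty = $21,182.29 + $120,967.29 = $142,149.58.
Line 2 (01.72, Vinoria, 53 m², $2,862.00):
Base rate for 01.72 is $1.95/m².
Origin Vinoria qualifies under the Heseth–Vinoria agreement and 01.72 is covered: preferential rate Free applies instead.
The additional-duty order on 01.72 targets Fenos, not Vinoria; it does not apply.
Duty = $2,862.00 × 0% = $0.00.
Total = $142,149.58 + $0.00 = $142,149.58.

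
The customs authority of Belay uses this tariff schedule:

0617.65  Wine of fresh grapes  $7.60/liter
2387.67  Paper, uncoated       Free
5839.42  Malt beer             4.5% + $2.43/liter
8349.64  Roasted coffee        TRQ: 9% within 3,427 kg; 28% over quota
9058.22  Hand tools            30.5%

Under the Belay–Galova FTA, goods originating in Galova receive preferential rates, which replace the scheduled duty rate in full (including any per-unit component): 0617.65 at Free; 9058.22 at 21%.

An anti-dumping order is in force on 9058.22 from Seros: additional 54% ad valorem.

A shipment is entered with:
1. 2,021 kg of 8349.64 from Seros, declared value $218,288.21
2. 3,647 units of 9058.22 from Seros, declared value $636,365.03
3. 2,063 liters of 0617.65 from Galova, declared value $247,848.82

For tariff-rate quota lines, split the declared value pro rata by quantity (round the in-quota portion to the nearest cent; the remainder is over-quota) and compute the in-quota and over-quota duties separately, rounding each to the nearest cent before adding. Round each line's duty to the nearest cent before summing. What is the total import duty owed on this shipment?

Line 1 (8349.64, Seros, 2,021 kg, $218,288.21):
Code 8349.64 is under a tariff-rate quota (threshold 3,427 kg). Quantity 2,021 kg is within the quota, so the in-quota rate 9% applies to the full value.
Duty = $218,288.21 × 9% = $19,645.94.
Line 2 (9058.22, Seros, 3,647 units, $636,365.03):
Base rate for 9058.22 is 30.5%.
9058.22 has an FTA preferential rate, but origin Seros is not Galova; base rate stands.
Additional duty on 9058.22 from Seros: +54%. Applied ad valorem rate: 30.5% + 54% = 84.5%.
Duty = $636,365.03 × 84.5% = $537,728.45.
Line 3 (0617.65, Galova, 2,063 liters, $247,848.82):
Base rate for 0617.65 is $7.60/liter.
Origin Galova qualifies under the Belay–Galova agreement and 0617.65 is covered: preferential rate Free applies instead.
Duty = $247,848.82 × 0% = $0.00.
Total = $19,645.94 + $537,728.45 + $0.00 = $557,374.39.

$557,374.39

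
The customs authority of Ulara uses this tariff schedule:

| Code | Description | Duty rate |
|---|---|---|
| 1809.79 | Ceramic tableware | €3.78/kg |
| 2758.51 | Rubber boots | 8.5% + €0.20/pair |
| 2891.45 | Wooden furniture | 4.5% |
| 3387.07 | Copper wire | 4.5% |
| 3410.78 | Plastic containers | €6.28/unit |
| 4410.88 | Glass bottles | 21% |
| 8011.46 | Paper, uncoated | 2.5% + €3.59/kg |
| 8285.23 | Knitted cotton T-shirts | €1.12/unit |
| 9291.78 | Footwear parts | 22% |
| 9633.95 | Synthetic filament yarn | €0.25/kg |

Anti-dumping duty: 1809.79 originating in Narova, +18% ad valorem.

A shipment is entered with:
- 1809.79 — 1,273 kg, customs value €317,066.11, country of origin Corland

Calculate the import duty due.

€4,811.94

Line 1 (1809.79, Corland, 1,273 kg, €317,066.11):
Base rate for 1809.79 is €3.78/kg.
The additional-duty order on 1809.79 targets Narova, not Corland; it does not apply.
Duty = 1,273 × €3.78 = €4,811.94.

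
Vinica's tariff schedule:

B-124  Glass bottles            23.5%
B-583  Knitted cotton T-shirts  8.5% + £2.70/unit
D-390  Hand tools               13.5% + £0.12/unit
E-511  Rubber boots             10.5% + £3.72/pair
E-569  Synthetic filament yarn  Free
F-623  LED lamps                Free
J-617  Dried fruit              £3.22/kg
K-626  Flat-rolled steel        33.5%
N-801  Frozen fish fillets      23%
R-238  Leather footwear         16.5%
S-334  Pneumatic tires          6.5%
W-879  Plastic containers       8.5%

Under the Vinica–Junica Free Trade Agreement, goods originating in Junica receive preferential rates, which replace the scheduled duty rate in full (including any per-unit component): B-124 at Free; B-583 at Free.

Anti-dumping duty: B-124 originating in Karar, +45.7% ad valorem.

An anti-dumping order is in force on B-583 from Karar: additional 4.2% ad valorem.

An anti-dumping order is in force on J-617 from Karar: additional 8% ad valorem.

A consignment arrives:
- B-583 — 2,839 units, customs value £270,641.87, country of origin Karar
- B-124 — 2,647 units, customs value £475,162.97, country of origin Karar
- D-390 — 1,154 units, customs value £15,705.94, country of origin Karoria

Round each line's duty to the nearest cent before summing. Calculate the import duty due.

Line 1 (B-583, Karar, 2,839 units, £270,641.87):
Base rate for B-583 is 8.5% + £2.70/unit.
B-583 has an FTA preferential rate, but origin Karar is not Junica; base rate stands.
Additional duty on B-583 from Karar: +4.2%. Applied ad valorem rate: 8.5% + 4.2% = 12.7%.
Duty = £270,641.87 × 12.7% + 2,839 × £2.70 = £42,036.82.
Line 2 (B-124, Karar, 2,647 units, £475,162.97):
Base rate for B-124 is 23.5%.
B-124 has an FTA preferential rate, but origin Karar is not Junica; base rate stands.
Additional duty on B-124 from Karar: +45.7%. Applied ad valorem rate: 23.5% + 45.7% = 69.2%.
Duty = £475,162.97 × 69.2% = £328,812.78.
Line 3 (D-390, Karoria, 1,154 units, £15,705.94):
Base rate for D-390 is 13.5% + £0.12/unit.
Duty = £15,705.94 × 13.5% + 1,154 × £0.12 = £2,258.78.
Total = £42,036.82 + £328,812.78 + £2,258.78 = £373,108.38.

£373,108.38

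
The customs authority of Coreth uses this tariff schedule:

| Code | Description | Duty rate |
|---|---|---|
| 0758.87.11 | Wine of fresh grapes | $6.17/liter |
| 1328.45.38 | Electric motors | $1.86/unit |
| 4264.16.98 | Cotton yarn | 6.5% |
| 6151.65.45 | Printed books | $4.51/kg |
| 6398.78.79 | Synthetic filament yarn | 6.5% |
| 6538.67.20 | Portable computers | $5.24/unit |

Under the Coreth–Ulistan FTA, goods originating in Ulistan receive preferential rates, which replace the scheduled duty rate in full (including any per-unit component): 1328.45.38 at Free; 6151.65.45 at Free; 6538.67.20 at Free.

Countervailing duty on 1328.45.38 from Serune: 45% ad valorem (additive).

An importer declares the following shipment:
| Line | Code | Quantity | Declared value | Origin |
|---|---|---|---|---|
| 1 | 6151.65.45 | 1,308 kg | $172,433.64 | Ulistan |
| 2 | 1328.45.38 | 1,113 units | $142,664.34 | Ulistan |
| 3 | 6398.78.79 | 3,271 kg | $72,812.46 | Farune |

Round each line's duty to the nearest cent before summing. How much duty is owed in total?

$4,732.81

Line 1 (6151.65.45, Ulistan, 1,308 kg, $172,433.64):
Base rate for 6151.65.45 is $4.51/kg.
Origin Ulistan qualifies under the Coreth–Ulistan agreement and 6151.65.45 is covered: preferential rate Free applies instead.
Duty = $172,433.64 × 0% = $0.00.
Line 2 (1328.45.38, Ulistan, 1,113 units, $142,664.34):
Base rate for 1328.45.38 is $1.86/unit.
Origin Ulistan qualifies under the Coreth–Ulistan agreement and 1328.45.38 is covered: preferential rate Free applies instead.
The additional-duty order on 1328.45.38 targets Serune, not Ulistan; it does not apply.
Duty = $142,664.34 × 0% = $0.00.
Line 3 (6398.78.79, Farune, 3,271 kg, $72,812.46):
Base rate for 6398.78.79 is 6.5%.
Duty = $72,812.46 × 6.5% = $4,732.81.
Total = $0.00 + $0.00 + $4,732.81 = $4,732.81.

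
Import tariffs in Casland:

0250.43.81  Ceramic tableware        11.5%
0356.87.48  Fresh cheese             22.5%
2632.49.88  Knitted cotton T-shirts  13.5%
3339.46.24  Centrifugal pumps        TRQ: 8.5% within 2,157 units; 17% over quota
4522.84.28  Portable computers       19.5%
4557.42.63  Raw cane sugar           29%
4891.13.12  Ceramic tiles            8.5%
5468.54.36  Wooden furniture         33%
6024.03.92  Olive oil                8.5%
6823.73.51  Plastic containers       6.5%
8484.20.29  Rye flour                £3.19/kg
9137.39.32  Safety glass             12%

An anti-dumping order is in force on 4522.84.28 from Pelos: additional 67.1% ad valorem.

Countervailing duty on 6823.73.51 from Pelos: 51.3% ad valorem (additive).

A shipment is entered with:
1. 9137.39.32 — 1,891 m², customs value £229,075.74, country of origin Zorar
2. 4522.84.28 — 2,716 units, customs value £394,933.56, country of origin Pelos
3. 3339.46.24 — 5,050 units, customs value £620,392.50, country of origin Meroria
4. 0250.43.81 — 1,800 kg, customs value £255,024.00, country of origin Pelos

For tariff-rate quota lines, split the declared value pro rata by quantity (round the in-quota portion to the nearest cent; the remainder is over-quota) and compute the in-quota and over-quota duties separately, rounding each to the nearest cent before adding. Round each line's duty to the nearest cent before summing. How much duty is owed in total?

Line 1 (9137.39.32, Zorar, 1,891 m², £229,075.74):
Base rate for 9137.39.32 is 12%.
Duty = £229,075.74 × 12% = £27,489.09.
Line 2 (4522.84.28, Pelos, 2,716 units, £394,933.56):
Base rate for 4522.84.28 is 19.5%.
Additional duty on 4522.84.28 from Pelos: +67.1%. Applied ad valorem rate: 19.5% + 67.1% = 86.6%.
Duty = £394,933.56 × 86.6% = £342,012.46.
Line 3 (3339.46.24, Meroria, 5,050 units, £620,392.50):
Code 3339.46.24 is under a tariff-rate quota (threshold 2,157 units). In-quota: 2,157 units at 8.5%; over-quota: 2,893 units at 17%.
Pro-rata value split: in-quota = £620,392.50 × 2,157/5,050 = £264,987.45; over-quota = £620,392.50 − £264,987.45 = £355,405.05.
In-quota duty = £264,987.45 × 8.5% = £22,523.93. Over-quota duty = £355,405.05 × 17% = £60,418.86.
Line duty = £22,523.93 + £60,418.86 = £82,942.79.
Line 4 (0250.43.81, Pelos, 1,800 kg, £255,024.00):
Base rate for 0250.43.81 is 11.5%.
Duty = £255,024.00 × 11.5% = £29,327.76.
Total = £27,489.09 + £342,012.46 + £82,942.79 + £29,327.76 = £481,772.10.

£481,772.10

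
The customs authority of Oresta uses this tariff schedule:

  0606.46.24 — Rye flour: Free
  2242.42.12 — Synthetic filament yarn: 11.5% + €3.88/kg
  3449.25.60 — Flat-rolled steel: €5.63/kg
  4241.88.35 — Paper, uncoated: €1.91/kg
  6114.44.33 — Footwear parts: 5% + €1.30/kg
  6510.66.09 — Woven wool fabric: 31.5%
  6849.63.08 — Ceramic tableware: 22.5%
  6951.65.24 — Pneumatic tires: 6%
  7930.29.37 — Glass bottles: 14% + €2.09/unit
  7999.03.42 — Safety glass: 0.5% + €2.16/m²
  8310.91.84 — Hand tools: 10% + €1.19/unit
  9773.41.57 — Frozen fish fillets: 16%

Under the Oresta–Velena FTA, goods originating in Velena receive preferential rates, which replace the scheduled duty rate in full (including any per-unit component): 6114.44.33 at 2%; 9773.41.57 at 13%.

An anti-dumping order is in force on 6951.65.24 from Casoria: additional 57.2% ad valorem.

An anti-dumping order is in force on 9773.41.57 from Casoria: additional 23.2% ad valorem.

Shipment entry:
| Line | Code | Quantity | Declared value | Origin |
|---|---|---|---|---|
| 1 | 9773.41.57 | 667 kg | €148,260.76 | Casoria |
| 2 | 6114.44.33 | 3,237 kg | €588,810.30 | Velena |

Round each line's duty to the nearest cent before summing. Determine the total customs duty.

€69,894.43

Line 1 (9773.41.57, Casoria, 667 kg, €148,260.76):
Base rate for 9773.41.57 is 16%.
9773.41.57 has an FTA preferential rate, but origin Casoria is not Velena; base rate stands.
Additional duty on 9773.41.57 from Casoria: +23.2%. Applied ad valorem rate: 16% + 23.2% = 39.2%.
Duty = €148,260.76 × 39.2% = €58,118.22.
Line 2 (6114.44.33, Velena, 3,237 kg, €588,810.30):
Base rate for 6114.44.33 is 5% + €1.30/kg.
Origin Velena qualifies under the Oresta–Velena agreement and 6114.44.33 is covered: preferential rate 2% applies instead.
Duty = €588,810.30 × 2% = €11,776.21.
Total = €58,118.22 + €11,776.21 = €69,894.43.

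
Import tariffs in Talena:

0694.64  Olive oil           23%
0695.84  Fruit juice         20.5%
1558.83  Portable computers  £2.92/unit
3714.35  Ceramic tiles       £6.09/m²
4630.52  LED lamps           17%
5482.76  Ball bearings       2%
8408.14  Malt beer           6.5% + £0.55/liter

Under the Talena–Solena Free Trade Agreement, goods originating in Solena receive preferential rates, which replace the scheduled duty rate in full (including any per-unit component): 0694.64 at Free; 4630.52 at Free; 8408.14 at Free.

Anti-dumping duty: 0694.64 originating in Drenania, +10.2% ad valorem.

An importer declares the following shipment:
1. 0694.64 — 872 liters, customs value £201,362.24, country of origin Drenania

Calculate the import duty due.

£66,852.26

Line 1 (0694.64, Drenania, 872 liters, £201,362.24):
Base rate for 0694.64 is 23%.
0694.64 has an FTA preferential rate, but origin Drenania is not Solena; base rate stands.
Additional duty on 0694.64 from Drenania: +10.2%. Applied ad valorem rate: 23% + 10.2% = 33.2%.
Duty = £201,362.24 × 33.2% = £66,852.26.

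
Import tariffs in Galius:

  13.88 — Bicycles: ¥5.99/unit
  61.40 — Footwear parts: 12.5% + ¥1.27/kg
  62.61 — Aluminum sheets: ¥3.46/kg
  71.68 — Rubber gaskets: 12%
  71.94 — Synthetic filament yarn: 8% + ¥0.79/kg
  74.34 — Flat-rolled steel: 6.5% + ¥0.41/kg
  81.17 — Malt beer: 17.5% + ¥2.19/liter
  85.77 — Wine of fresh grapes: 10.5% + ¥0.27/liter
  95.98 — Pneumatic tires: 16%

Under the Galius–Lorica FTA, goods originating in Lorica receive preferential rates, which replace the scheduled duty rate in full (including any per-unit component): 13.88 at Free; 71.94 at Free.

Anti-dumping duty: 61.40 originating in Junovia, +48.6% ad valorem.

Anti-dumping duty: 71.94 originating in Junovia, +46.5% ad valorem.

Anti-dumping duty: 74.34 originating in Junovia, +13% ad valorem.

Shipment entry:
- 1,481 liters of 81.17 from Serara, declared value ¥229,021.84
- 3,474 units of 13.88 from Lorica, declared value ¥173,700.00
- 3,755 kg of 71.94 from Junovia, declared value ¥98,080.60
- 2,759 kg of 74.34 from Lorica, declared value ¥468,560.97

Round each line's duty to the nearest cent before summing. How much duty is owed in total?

¥131,330.24

Line 1 (81.17, Serara, 1,481 liters, ¥229,021.84):
Base rate for 81.17 is 17.5% + ¥2.19/liter.
Duty = ¥229,021.84 × 17.5% + 1,481 × ¥2.19 = ¥43,322.21.
Line 2 (13.88, Lorica, 3,474 units, ¥173,700.00):
Base rate for 13.88 is ¥5.99/unit.
Origin Lorica qualifies under the Galius–Lorica agreement and 13.88 is covered: preferential rate Free applies instead.
Duty = ¥173,700.00 × 0% = ¥0.00.
Line 3 (71.94, Junovia, 3,755 kg, ¥98,080.60):
Base rate for 71.94 is 8% + ¥0.79/kg.
71.94 has an FTA preferential rate, but origin Junovia is not Lorica; base rate stands.
Additional duty on 71.94 from Junovia: +46.5%. Applied ad valorem rate: 8% + 46.5% = 54.5%.
Duty = ¥98,080.60 × 54.5% + 3,755 × ¥0.79 = ¥56,420.38.
Line 4 (74.34, Lorica, 2,759 kg, ¥468,560.97):
Base rate for 74.34 is 6.5% + ¥0.41/kg.
Origin Lorica is the FTA partner but 74.34 is not on the preference list; base rate stands.
The additional-duty order on 74.34 targets Junovia, not Lorica; it does not apply.
Duty = ¥468,560.97 × 6.5% + 2,759 × ¥0.41 = ¥31,587.65.
Total = ¥43,322.21 + ¥0.00 + ¥56,420.38 + ¥31,587.65 = ¥131,330.24.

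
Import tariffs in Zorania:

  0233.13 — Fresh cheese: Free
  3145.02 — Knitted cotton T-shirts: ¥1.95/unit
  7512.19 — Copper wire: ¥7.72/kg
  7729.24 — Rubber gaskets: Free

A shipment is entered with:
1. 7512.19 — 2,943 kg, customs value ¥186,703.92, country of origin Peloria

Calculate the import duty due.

Line 1 (7512.19, Peloria, 2,943 kg, ¥186,703.92):
Base rate for 7512.19 is ¥7.72/kg.
Duty = 2,943 × ¥7.72 = ¥22,719.96.

¥22,719.96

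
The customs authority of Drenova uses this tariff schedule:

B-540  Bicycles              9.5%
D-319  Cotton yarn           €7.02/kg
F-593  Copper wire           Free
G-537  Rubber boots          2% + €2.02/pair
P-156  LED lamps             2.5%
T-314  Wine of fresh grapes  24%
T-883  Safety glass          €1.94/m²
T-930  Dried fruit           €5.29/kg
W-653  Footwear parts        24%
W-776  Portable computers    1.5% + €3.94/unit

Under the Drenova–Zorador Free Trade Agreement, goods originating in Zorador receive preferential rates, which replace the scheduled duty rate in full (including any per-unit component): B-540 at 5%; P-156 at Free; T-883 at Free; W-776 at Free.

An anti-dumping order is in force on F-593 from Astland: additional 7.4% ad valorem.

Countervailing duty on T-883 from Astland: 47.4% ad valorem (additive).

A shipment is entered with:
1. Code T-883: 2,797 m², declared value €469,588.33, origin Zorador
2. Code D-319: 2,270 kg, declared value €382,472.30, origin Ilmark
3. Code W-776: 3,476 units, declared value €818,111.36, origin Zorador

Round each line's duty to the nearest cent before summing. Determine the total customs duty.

Line 1 (T-883, Zorador, 2,797 m², €469,588.33):
Base rate for T-883 is €1.94/m².
Origin Zorador qualifies under the Drenova–Zorador agreement and T-883 is covered: preferential rate Free applies instead.
The additional-duty order on T-883 targets Astland, not Zorador; it does not apply.
Duty = €469,588.33 × 0% = €0.00.
Line 2 (D-319, Ilmark, 2,270 kg, €382,472.30):
Base rate for D-319 is €7.02/kg.
Duty = 2,270 × €7.02 = €15,935.40.
Line 3 (W-776, Zorador, 3,476 units, €818,111.36):
Base rate for W-776 is 1.5% + €3.94/unit.
Origin Zorador qualifies under the Drenova–Zorador agreement and W-776 is covered: preferential rate Free applies instead.
Duty = €818,111.36 × 0% = €0.00.
Total = €0.00 + €15,935.40 + €0.00 = €15,935.40.

€15,935.40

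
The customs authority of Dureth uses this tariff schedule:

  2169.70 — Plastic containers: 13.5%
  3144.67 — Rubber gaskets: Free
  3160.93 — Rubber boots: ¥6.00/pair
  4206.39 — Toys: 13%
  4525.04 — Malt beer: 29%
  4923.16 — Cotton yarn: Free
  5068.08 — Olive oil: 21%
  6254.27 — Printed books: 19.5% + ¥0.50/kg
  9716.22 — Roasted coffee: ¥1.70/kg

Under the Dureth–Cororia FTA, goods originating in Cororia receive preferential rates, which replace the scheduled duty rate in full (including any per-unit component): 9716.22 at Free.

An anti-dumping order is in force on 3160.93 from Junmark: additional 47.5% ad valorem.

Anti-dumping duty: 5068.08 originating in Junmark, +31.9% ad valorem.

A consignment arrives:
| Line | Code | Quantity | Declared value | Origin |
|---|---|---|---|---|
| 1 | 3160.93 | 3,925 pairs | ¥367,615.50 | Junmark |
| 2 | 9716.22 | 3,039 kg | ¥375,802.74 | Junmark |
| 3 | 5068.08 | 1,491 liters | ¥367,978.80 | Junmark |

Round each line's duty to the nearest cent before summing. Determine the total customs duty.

Line 1 (3160.93, Junmark, 3,925 pairs, ¥367,615.50):
Base rate for 3160.93 is ¥6.00/pair.
Additional duty on 3160.93 from Junmark: +47.5% ad valorem. Applied ad valorem rate = 47.5%.
Duty = ¥367,615.50 × 47.5% + 3,925 × ¥6.00 = ¥198,167.36.
Line 2 (9716.22, Junmark, 3,039 kg, ¥375,802.74):
Base rate for 9716.22 is ¥1.70/kg.
9716.22 has an FTA preferential rate, but origin Junmark is not Cororia; base rate stands.
Duty = 3,039 × ¥1.70 = ¥5,166.30.
Line 3 (5068.08, Junmark, 1,491 liters, ¥367,978.80):
Base rate for 5068.08 is 21%.
Additional duty on 5068.08 from Junmark: +31.9%. Applied ad valorem rate: 21% + 31.9% = 52.9%.
Duty = ¥367,978.80 × 52.9% = ¥194,660.79.
Total = ¥198,167.36 + ¥5,166.30 + ¥194,660.79 = ¥397,994.45.

¥397,994.45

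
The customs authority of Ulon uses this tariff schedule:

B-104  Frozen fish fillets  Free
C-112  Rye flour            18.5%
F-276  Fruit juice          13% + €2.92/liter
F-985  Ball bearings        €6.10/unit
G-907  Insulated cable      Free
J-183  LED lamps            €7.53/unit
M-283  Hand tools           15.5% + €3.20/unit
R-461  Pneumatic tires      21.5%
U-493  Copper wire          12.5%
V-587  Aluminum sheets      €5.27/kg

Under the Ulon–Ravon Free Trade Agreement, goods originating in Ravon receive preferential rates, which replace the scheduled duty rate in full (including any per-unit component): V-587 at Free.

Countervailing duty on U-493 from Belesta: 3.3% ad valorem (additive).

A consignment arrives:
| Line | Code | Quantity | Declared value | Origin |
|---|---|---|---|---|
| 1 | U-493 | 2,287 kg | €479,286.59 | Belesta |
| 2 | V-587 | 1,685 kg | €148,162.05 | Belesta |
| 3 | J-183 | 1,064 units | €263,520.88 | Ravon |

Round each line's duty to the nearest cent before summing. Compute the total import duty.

€92,619.15

Line 1 (U-493, Belesta, 2,287 kg, €479,286.59):
Base rate for U-493 is 12.5%.
Additional duty on U-493 from Belesta: +3.3%. Applied ad valorem rate: 12.5% + 3.3% = 15.8%.
Duty = €479,286.59 × 15.8% = €75,727.28.
Line 2 (V-587, Belesta, 1,685 kg, €148,162.05):
Base rate for V-587 is €5.27/kg.
V-587 has an FTA preferential rate, but origin Belesta is not Ravon; base rate stands.
Duty = 1,685 × €5.27 = €8,879.95.
Line 3 (J-183, Ravon, 1,064 units, €263,520.88):
Base rate for J-183 is €7.53/unit.
Origin Ravon is the FTA partner but J-183 is not on the preference list; base rate stands.
Duty = 1,064 × €7.53 = €8,011.92.
Total = €75,727.28 + €8,879.95 + €8,011.92 = €92,619.15.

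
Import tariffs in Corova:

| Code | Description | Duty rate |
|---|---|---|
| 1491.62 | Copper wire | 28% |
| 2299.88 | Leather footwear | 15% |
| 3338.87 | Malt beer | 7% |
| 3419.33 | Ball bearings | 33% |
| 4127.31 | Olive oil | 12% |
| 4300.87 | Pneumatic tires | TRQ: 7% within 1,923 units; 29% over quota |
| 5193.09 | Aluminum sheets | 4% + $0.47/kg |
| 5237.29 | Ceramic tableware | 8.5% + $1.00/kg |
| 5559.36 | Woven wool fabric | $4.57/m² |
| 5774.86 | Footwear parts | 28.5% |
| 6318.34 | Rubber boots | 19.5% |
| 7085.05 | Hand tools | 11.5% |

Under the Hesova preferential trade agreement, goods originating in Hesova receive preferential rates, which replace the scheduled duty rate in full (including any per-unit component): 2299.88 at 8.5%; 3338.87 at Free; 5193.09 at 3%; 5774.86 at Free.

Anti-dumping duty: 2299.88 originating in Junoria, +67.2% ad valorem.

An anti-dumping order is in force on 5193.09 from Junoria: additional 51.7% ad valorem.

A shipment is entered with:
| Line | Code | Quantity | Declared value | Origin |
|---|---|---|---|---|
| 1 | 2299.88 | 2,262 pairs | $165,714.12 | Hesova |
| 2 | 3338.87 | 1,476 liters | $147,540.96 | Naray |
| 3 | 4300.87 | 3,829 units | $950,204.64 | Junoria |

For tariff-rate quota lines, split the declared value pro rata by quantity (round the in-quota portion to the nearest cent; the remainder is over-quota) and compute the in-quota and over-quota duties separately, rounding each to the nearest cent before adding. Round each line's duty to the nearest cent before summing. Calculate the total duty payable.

Line 1 (2299.88, Hesova, 2,262 pairs, $165,714.12):
Base rate for 2299.88 is 15%.
Origin Hesova qualifies under the Corova–Hesova agreement and 2299.88 is covered: preferential rate 8.5% applies instead.
The additional-duty order on 2299.88 targets Junoria, not Hesova; it does not apply.
Duty = $165,714.12 × 8.5% = $14,085.70.
Line 2 (3338.87, Naray, 1,476 liters, $147,540.96):
Base rate for 3338.87 is 7%.
3338.87 has an FTA preferential rate, but origin Naray is not Hesova; base rate stands.
Duty = $147,540.96 × 7% = $10,327.87.
Line 3 (4300.87, Junoria, 3,829 units, $950,204.64):
Code 4300.87 is under a tariff-rate quota (threshold 1,923 units). In-quota: 1,923 units at 7%; over-quota: 1,906 units at 29%.
Pro-rata value split: in-quota = $950,204.64 × 1,923/3,829 = $477,211.68; over-quota = $950,204.64 − $477,211.68 = $472,992.96.
In-quota duty = $477,211.68 × 7% = $33,404.82. Over-quota duty = $472,992.96 × 29% = $137,167.96.
Line duty = $33,404.82 + $137,167.96 = $170,572.78.
Total = $14,085.70 + $10,327.87 + $170,572.78 = $194,986.35.

$194,986.35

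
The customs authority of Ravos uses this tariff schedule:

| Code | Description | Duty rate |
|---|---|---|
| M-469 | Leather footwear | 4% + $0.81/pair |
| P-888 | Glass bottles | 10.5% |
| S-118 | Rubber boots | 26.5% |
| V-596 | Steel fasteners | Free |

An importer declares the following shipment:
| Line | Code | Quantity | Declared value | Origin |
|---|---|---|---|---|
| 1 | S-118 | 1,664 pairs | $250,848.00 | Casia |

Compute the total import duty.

Line 1 (S-118, Casia, 1,664 pairs, $250,848.00):
Base rate for S-118 is 26.5%.
Duty = $250,848.00 × 26.5% = $66,474.72.

$66,474.72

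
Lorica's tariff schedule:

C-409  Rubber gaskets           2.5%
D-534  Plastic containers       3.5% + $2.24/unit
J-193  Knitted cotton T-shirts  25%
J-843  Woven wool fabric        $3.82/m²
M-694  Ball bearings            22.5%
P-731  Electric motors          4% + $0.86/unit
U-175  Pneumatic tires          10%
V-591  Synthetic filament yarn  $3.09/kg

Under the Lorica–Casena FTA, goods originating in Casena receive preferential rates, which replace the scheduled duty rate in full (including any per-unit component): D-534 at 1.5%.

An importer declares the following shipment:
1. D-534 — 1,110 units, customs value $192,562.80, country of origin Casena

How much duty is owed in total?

$2,888.44

Line 1 (D-534, Casena, 1,110 units, $192,562.80):
Base rate for D-534 is 3.5% + $2.24/unit.
Origin Casena qualifies under the Lorica–Casena agreement and D-534 is covered: preferential rate 1.5% applies instead.
Duty = $192,562.80 × 1.5% = $2,888.44.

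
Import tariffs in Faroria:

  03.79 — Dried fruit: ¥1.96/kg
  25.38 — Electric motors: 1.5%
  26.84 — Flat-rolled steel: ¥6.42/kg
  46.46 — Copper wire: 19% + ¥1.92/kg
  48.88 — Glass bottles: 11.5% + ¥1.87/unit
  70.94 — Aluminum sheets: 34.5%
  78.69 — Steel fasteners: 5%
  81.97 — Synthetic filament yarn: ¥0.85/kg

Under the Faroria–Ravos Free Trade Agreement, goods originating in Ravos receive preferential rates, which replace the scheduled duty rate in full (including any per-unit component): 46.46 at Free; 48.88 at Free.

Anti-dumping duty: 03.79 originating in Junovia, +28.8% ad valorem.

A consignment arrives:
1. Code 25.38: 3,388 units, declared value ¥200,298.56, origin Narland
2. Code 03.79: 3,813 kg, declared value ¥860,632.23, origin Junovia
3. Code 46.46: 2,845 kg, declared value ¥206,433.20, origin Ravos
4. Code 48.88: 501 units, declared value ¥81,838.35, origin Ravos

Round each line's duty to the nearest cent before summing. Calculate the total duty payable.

Line 1 (25.38, Narland, 3,388 units, ¥200,298.56):
Base rate for 25.38 is 1.5%.
Duty = ¥200,298.56 × 1.5% = ¥3,004.48.
Line 2 (03.79, Junovia, 3,813 kg, ¥860,632.23):
Base rate for 03.79 is ¥1.96/kg.
Additional duty on 03.79 from Junovia: +28.8% ad valorem. Applied ad valorem rate = 28.8%.
Duty = ¥860,632.23 × 28.8% + 3,813 × ¥1.96 = ¥255,335.56.
Line 3 (46.46, Ravos, 2,845 kg, ¥206,433.20):
Base rate for 46.46 is 19% + ¥1.92/kg.
Origin Ravos qualifies under the Faroria–Ravos agreement and 46.46 is covered: preferential rate Free applies instead.
Duty = ¥206,433.20 × 0% = ¥0.00.
Line 4 (48.88, Ravos, 501 units, ¥81,838.35):
Base rate for 48.88 is 11.5% + ¥1.87/unit.
Origin Ravos qualifies under the Faroria–Ravos agreement and 48.88 is covered: preferential rate Free applies instead.
Duty = ¥81,838.35 × 0% = ¥0.00.
Total = ¥3,004.48 + ¥255,335.56 + ¥0.00 + ¥0.00 = ¥258,340.04.

¥258,340.04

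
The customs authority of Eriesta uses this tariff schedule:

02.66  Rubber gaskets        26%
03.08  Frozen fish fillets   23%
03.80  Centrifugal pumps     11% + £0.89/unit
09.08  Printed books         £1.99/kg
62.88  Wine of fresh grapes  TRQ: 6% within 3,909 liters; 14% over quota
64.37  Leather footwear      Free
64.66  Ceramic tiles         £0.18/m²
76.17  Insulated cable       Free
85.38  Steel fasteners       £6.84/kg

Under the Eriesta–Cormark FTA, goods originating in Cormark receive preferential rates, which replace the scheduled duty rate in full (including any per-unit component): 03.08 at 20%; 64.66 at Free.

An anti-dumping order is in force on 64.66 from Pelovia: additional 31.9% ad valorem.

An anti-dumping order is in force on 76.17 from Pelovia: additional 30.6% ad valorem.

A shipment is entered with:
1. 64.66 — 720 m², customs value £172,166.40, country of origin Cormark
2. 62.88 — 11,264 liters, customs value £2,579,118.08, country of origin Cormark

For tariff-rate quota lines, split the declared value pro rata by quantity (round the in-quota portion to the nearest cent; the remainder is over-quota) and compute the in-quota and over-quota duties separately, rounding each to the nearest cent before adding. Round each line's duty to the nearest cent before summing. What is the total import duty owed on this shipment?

£289,473.03

Line 1 (64.66, Cormark, 720 m², £172,166.40):
Base rate for 64.66 is £0.18/m².
Origin Cormark qualifies under the Eriesta–Cormark agreement and 64.66 is covered: preferential rate Free applies instead.
The additional-duty order on 64.66 targets Pelovia, not Cormark; it does not apply.
Duty = £172,166.40 × 0% = £0.00.
Line 2 (62.88, Cormark, 11,264 liters, £2,579,118.08):
Code 62.88 is under a tariff-rate quota (threshold 3,909 liters). In-quota: 3,909 liters at 6%; over-quota: 7,355 liters at 14%.
Pro-rata value split: in-quota = £2,579,118.08 × 3,909/11,264 = £895,043.73; over-quota = £2,579,118.08 − £895,043.73 = £1,684,074.35.
In-quota duty = £895,043.73 × 6% = £53,702.62. Over-quota duty = £1,684,074.35 × 14% = £235,770.41.
Line duty = £53,702.62 + £235,770.41 = £289,473.03.
Total = £0.00 + £289,473.03 = £289,473.03.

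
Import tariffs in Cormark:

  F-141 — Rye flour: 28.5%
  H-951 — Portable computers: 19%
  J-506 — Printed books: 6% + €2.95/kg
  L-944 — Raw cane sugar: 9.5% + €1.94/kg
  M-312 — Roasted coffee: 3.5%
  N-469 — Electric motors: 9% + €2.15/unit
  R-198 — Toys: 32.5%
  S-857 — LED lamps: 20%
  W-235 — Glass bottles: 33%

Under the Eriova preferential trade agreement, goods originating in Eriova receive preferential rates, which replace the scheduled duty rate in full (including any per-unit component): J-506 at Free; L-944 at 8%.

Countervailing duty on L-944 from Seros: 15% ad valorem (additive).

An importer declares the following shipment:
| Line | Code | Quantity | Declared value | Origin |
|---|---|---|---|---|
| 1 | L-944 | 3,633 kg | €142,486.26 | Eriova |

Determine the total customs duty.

€11,398.90

Line 1 (L-944, Eriova, 3,633 kg, €142,486.26):
Base rate for L-944 is 9.5% + €1.94/kg.
Origin Eriova qualifies under the Cormark–Eriova agreement and L-944 is covered: preferential rate 8% applies instead.
The additional-duty order on L-944 targets Seros, not Eriova; it does not apply.
Duty = €142,486.26 × 8% = €11,398.90.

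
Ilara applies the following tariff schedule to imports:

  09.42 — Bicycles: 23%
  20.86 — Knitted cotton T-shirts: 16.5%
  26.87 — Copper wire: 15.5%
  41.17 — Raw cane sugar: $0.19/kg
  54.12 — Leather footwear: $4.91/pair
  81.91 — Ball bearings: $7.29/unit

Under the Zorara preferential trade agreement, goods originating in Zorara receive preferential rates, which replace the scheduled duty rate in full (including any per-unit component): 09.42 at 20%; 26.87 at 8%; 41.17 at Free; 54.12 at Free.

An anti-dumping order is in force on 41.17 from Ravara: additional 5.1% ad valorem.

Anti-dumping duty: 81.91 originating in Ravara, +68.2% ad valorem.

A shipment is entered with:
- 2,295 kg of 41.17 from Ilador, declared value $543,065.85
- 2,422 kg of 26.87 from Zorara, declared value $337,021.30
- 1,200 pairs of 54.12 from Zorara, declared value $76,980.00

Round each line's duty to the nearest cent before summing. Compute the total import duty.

Line 1 (41.17, Ilador, 2,295 kg, $543,065.85):
Base rate for 41.17 is $0.19/kg.
41.17 has an FTA preferential rate, but origin Ilador is not Zorara; base rate stands.
The additional-duty order on 41.17 targets Ravara, not Ilador; it does not apply.
Duty = 2,295 × $0.19 = $436.05.
Line 2 (26.87, Zorara, 2,422 kg, $337,021.30):
Base rate for 26.87 is 15.5%.
Origin Zorara qualifies under the Ilara–Zorara agreement and 26.87 is covered: preferential rate 8% applies instead.
Duty = $337,021.30 × 8% = $26,961.70.
Line 3 (54.12, Zorara, 1,200 pairs, $76,980.00):
Base rate for 54.12 is $4.91/pair.
Origin Zorara qualifies under the Ilara–Zorara agreement and 54.12 is covered: preferential rate Free applies instead.
Duty = $76,980.00 × 0% = $0.00.
Total = $436.05 + $26,961.70 + $0.00 = $27,397.75.

$27,397.75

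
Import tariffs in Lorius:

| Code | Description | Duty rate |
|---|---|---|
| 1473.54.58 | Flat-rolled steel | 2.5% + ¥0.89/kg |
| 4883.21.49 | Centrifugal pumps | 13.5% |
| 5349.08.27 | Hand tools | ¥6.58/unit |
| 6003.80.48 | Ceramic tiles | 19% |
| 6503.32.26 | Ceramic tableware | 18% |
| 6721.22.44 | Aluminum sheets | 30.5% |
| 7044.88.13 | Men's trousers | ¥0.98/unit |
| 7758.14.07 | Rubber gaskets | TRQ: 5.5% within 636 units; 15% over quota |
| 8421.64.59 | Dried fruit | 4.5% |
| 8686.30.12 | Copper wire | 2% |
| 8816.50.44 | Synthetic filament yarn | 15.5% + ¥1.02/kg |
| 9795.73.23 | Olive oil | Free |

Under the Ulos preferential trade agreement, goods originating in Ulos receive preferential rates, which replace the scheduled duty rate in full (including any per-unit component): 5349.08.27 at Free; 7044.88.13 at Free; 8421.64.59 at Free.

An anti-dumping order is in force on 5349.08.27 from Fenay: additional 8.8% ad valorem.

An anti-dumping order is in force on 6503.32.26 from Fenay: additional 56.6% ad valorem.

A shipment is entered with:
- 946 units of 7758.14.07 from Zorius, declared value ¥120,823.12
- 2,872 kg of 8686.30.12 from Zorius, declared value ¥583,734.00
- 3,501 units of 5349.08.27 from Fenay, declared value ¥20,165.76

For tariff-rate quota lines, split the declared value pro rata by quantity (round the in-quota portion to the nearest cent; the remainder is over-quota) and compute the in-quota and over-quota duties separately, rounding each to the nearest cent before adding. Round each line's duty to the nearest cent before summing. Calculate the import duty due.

¥46,892.48

Line 1 (7758.14.07, Zorius, 946 units, ¥120,823.12):
Code 7758.14.07 is under a tariff-rate quota (threshold 636 units). In-quota: 636 units at 5.5%; over-quota: 310 units at 15%.
Pro-rata value split: in-quota = ¥120,823.12 × 636/946 = ¥81,229.92; over-quota = ¥120,823.12 − ¥81,229.92 = ¥39,593.20.
In-quota duty = ¥81,229.92 × 5.5% = ¥4,467.65. Over-quota duty = ¥39,593.20 × 15% = ¥5,938.98.
Line duty = ¥4,467.65 + ¥5,938.98 = ¥10,406.63.
Line 2 (8686.30.12, Zorius, 2,872 kg, ¥583,734.00):
Base rate for 8686.30.12 is 2%.
Duty = ¥583,734.00 × 2% = ¥11,674.68.
Line 3 (5349.08.27, Fenay, 3,501 units, ¥20,165.76):
Base rate for 5349.08.27 is ¥6.58/unit.
5349.08.27 has an FTA preferential rate, but origin Fenay is not Ulos; base rate stands.
Additional duty on 5349.08.27 from Fenay: +8.8% ad valorem. Applied ad valorem rate = 8.8%.
Duty = ¥20,165.76 × 8.8% + 3,501 × ¥6.58 = ¥24,811.17.
Total = ¥10,406.63 + ¥11,674.68 + ¥24,811.17 = ¥46,892.48.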